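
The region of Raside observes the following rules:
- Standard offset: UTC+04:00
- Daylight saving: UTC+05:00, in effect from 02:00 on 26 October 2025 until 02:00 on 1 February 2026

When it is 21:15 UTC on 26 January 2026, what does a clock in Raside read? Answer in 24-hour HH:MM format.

At the standard offset (UTC+04:00), 21:15 UTC + 4h = 01:15 Raside standard time (rolling into the next day, 27 January 2026).
The standard-time date in Raside, 27 January 2026, lies within the daylight-saving period (26 October 2025 – 1 February 2026), so Raside is on daylight time, UTC+05:00.
21:15 UTC + 5h = 02:15 local (rolling into the next day, 27 January 2026).

02:15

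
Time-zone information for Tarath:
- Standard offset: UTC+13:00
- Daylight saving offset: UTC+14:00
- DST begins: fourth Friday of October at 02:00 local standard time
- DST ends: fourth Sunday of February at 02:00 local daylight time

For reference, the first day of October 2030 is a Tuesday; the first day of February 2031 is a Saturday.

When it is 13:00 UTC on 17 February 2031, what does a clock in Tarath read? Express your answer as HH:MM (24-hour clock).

1 October 2030 is a Tuesday, so the first Friday is October 4 and the fourth is October 25.
1 February 2031 is a Saturday, so the first Sunday is February 2 and the fourth is February 23.
At the standard offset (UTC+13:00), 13:00 UTC + 13h = 02:00 Tarath standard time (rolling into the next day, 18 February 2031).
Daylight saving runs 25 October 2030 – 23 February 2031; the standard-time date in Tarath, 18 February 2031, is inside that window, so Tarath is at UTC+14:00.
13:00 UTC + 14h = 03:00 local (rolling into the next day, 18 February 2031).

03:00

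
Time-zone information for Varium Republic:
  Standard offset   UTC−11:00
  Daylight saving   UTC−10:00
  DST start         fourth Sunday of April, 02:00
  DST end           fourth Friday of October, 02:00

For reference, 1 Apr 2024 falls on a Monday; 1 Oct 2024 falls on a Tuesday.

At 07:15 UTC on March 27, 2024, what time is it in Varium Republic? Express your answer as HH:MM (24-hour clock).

1 April 2024 is a Monday, so the first Sunday is April 7 and the fourth is April 28.
1 October 2024 is a Tuesday, so the first Friday is October 4 and the fourth is October 25.
At the standard offset (UTC−11:00), 07:15 UTC − 11h = 20:15 Varium Republic standard time (rolling into the previous day, 26 March 2024).
The standard-time date in Varium Republic, March 26, 2024, is outside the daylight-saving period (28 April – 25 October), so Varium Republic is on standard time, UTC−11:00.
07:15 UTC − 11h = 20:15 local (rolling into the previous day, 26 March 2024).

20:15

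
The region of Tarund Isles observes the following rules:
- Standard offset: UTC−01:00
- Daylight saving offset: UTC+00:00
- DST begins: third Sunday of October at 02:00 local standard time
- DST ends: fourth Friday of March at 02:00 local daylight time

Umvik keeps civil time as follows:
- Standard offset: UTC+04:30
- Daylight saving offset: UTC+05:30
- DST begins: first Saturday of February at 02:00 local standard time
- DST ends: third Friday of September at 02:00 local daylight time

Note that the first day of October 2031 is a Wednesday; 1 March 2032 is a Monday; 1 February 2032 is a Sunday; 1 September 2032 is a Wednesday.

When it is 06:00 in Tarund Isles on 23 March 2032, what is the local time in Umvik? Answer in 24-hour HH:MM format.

11:30

1 October 2031 is a Wednesday, so the first Sunday is October 5 and the third is October 19.
1 March 2032 is a Monday, so the first Friday is March 5 and the fourth is March 26.
23 March 2032 falls between 19 October 2031 and 26 March 2032, so daylight saving is in effect and Tarund Isles is at UTC+00:00.
06:00 Tarund Isles − 0h = 06:00 UTC.
1 February 2032 is a Sunday, so the first Saturday is February 7.
1 September 2032 is a Wednesday, so the first Friday is September 3 and the third is September 17.
At the standard offset (UTC+04:30), 06:00 UTC + 4h30m = 10:30 Umvik standard time.
Daylight saving runs 7 February – 17 September; the standard-time date in Umvik, 23 March 2032, is inside that window, so Umvik is at UTC+05:30.
06:00 UTC + 5h30m = 11:30 Umvik.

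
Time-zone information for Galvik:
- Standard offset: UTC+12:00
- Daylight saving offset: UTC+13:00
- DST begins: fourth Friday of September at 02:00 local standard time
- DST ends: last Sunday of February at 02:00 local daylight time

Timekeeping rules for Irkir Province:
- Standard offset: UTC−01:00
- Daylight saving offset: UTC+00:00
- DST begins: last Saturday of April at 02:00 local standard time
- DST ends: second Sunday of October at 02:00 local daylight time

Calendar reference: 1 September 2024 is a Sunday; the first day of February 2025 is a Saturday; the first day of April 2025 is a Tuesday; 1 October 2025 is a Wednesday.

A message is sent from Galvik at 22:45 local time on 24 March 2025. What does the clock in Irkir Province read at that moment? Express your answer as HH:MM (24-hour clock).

09:45

1 September 2024 is a Sunday, so the first Friday is September 6 and the fourth is September 27.
1 February 2025 is a Saturday, so Sundays fall on 2, 9, 16, 23; the last is February 23.
Daylight saving runs 27 September 2024 – 23 February 2025; 24 March 2025 is outside that window, so Galvik is on standard time at UTC+12:00.
22:45 Galvik − 12h = 10:45 UTC.
1 April 2025 is a Tuesday, so Saturdays fall on 5, 12, 19, 26; the last is April 26.
1 October 2025 is a Wednesday, so the first Sunday is October 5 and the second is October 12.
At the standard offset (UTC−01:00), 10:45 UTC − 1h = 09:45 Irkir Province standard time.
Daylight saving runs 26 April – 12 October; the standard-time date in Irkir Province, 24 March 2025, is outside that window, so Irkir Province is on standard time at UTC−01:00.
10:45 UTC − 1h = 09:45 Irkir Province.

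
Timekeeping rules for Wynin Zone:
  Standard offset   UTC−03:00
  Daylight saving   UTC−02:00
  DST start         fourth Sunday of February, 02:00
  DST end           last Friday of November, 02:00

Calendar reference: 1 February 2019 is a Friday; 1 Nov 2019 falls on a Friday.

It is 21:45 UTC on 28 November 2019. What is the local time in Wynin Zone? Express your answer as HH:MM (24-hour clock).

1 February 2019 is a Friday, so the first Sunday is February 3 and the fourth is February 24.
1 November 2019 is a Friday, so Fridays fall on 1, 8, 15, 22, 29; the last is November 29.
At the standard offset (UTC−03:00), 21:45 UTC − 3h = 18:45 Wynin Zone standard time.
Daylight saving runs 24 February – 29 November; the standard-time date in Wynin Zone, 28 November 2019, is inside that window, so Wynin Zone is at UTC−02:00.
21:45 UTC − 2h = 19:45 local.

19:45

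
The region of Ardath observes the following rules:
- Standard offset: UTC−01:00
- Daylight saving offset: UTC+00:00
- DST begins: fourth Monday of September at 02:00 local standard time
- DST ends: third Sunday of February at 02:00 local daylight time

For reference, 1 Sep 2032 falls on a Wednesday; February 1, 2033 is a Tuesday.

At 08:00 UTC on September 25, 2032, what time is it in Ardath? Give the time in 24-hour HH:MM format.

1 September 2032 is a Wednesday, so the first Monday is September 6 and the fourth is September 27.
1 February 2033 is a Tuesday, so the first Sunday is February 6 and the third is February 20.
At the standard offset (UTC−01:00), 08:00 UTC − 1h = 07:00 Ardath standard time.
The standard-time date in Ardath, September 25, 2032, does not fall between 27 September 2032 and 20 February 2033, so daylight saving is not in effect and Ardath is at UTC−01:00.
08:00 UTC − 1h = 07:00 local.

07:00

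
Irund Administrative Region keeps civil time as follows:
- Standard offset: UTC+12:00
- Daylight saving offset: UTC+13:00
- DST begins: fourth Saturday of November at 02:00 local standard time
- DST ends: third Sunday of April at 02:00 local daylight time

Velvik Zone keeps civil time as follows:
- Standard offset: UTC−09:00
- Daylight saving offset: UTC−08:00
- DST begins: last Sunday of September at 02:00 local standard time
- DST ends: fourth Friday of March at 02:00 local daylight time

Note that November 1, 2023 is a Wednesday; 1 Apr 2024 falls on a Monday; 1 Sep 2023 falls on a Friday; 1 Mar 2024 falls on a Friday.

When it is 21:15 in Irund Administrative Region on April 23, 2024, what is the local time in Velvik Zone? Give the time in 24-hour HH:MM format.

00:15

1 November 2023 is a Wednesday, so the first Saturday is November 4 and the fourth is November 25.
1 April 2024 is a Monday, so the first Sunday is April 7 and the third is April 21.
April 23, 2024 is outside the daylight-saving period (25 November 2023 – 21 April 2024), so Irund Administrative Region is on standard time, UTC+12:00.
21:15 Irund Administrative Region − 12h = 09:15 UTC.
1 September 2023 is a Friday, so Sundays fall on 3, 10, 17, 24; the last is September 24.
1 March 2024 is a Friday, so the first Friday is March 1 and the fourth is March 22.
At the standard offset (UTC−09:00), 09:15 UTC − 9h = 00:15 Velvik Zone standard time.
Daylight saving runs 24 September 2023 – 22 March 2024; the standard-time date in Velvik Zone, April 23, 2024, is outside that window, so Velvik Zone is on standard time at UTC−09:00.
09:15 UTC − 9h = 00:15 Velvik Zone.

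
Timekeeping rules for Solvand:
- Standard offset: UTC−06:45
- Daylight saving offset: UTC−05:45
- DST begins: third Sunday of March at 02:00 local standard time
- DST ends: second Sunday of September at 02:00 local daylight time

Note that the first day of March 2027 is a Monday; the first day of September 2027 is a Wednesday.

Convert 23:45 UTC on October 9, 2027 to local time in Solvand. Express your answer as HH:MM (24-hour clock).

17:00

1 March 2027 is a Monday, so the first Sunday is March 7 and the third is March 21.
1 September 2027 is a Wednesday, so the first Sunday is September 5 and the second is September 12.
At the standard offset (UTC−06:45), 23:45 UTC − 6h45m = 17:00 Solvand standard time.
Daylight saving runs 21 March – 12 September; the standard-time date in Solvand, October 9, 2027, is outside that window, so Solvand is on standard time at UTC−06:45.
23:45 UTC − 6h45m = 17:00 local.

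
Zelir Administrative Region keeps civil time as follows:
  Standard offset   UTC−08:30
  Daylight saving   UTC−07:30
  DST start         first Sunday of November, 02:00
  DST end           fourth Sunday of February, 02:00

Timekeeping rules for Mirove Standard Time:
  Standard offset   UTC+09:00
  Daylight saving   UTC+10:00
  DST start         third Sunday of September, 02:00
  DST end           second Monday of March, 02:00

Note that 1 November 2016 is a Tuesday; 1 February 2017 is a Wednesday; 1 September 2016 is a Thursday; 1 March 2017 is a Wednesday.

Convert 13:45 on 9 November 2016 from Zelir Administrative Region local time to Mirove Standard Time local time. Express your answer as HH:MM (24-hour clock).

07:15

1 November 2016 is a Tuesday, so the first Sunday is November 6.
1 February 2017 is a Wednesday, so the first Sunday is February 5 and the fourth is February 26.
9 November 2016 lies within the daylight-saving period (6 November 2016 – 26 February 2017), so Zelir Administrative Region is on daylight time, UTC−07:30.
13:45 Zelir Administrative Region + 7h30m = 21:15 UTC.
1 September 2016 is a Thursday, so the first Sunday is September 4 and the third is September 18.
1 March 2017 is a Wednesday, so the first Monday is March 6 and the second is March 13.
At the standard offset (UTC+09:00), 21:15 UTC + 9h = 06:15 Mirove Standard Time standard time (rolling into the next day, 10 November 2016).
The standard-time date in Mirove Standard Time, 10 November 2016, lies within the daylight-saving period (18 September 2016 – 13 March 2017), so Mirove Standard Time is on daylight time, UTC+10:00.
21:15 UTC + 10h = 07:15 Mirove Standard Time (rolling into the next day, 10 November 2016).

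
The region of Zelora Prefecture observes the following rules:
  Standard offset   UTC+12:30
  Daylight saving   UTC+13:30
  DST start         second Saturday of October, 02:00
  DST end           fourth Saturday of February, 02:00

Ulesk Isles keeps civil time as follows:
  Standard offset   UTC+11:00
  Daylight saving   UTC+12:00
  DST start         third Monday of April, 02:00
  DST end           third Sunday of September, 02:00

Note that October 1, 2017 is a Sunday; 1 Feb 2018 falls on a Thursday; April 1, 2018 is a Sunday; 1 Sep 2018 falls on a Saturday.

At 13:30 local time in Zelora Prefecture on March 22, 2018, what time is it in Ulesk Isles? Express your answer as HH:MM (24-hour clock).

1 October 2017 is a Sunday, so the first Saturday is October 7 and the second is October 14.
1 February 2018 is a Thursday, so the first Saturday is February 3 and the fourth is February 24.
March 22, 2018 does not fall between 14 October 2017 and 24 February 2018, so daylight saving is not in effect and Zelora Prefecture is at UTC+12:30.
13:30 Zelora Prefecture − 12h30m = 01:00 UTC.
1 April 2018 is a Sunday, so the first Monday is April 2 and the third is April 16.
1 September 2018 is a Saturday, so the first Sunday is September 2 and the third is September 16.
At the standard offset (UTC+11:00), 01:00 UTC + 11h = 12:00 Ulesk Isles standard time.
The standard-time date in Ulesk Isles, March 22, 2018, does not fall between 16 April and 16 September, so daylight saving is not in effect and Ulesk Isles is at UTC+11:00.
01:00 UTC + 11h = 12:00 Ulesk Isles.

12:00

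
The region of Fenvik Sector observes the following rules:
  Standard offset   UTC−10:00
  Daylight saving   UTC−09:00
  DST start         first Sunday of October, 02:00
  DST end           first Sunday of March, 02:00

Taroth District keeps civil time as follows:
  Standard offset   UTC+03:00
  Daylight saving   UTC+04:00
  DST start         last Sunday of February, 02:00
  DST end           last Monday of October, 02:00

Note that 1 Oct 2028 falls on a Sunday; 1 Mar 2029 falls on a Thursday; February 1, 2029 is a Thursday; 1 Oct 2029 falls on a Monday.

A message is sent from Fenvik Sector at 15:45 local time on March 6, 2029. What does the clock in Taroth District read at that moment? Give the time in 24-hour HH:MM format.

1 October 2028 is a Sunday, so the first Sunday is October 1.
1 March 2029 is a Thursday, so the first Sunday is March 4.
Daylight saving runs 1 October 2028 – 4 March 2029; March 6, 2029 is outside that window, so Fenvik Sector is on standard time at UTC−10:00.
15:45 Fenvik Sector + 10h = 01:45 UTC (rolling into the next day, 7 March 2029).
1 February 2029 is a Thursday, so Sundays fall on 4, 11, 18, 25; the last is February 25.
1 October 2029 is a Monday, so Mondays fall on 1, 8, 15, 22, 29; the last is October 29.
At the standard offset (UTC+03:00), 01:45 UTC + 3h = 04:45 Taroth District standard time.
The standard-time date in Taroth District, March 7, 2029, lies within the daylight-saving period (25 February – 29 October), so Taroth District is on daylight time, UTC+04:00.
01:45 UTC + 4h = 05:45 Taroth District.

05:45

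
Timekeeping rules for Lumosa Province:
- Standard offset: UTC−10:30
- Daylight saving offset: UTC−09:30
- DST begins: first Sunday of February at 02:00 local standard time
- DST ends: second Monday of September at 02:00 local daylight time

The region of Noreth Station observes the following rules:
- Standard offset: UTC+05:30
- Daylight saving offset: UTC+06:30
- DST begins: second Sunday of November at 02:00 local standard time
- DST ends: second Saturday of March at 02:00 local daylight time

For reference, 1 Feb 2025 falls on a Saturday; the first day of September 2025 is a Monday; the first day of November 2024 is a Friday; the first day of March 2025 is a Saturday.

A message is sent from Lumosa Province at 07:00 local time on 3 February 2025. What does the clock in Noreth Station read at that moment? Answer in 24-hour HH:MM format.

1 February 2025 is a Saturday, so the first Sunday is February 2.
1 September 2025 is a Monday, so the first Monday is September 1 and the second is September 8.
3 February 2025 falls between 2 February and 8 September, so daylight saving is in effect and Lumosa Province is at UTC−09:30.
07:00 Lumosa Province + 9h30m = 16:30 UTC.
1 November 2024 is a Friday, so the first Sunday is November 3 and the second is November 10.
1 March 2025 is a Saturday, so the first Saturday is March 1 and the second is March 8.
At the standard offset (UTC+05:30), 16:30 UTC + 5h30m = 22:00 Noreth Station standard time.
Daylight saving runs 10 November 2024 – 8 March 2025; the standard-time date in Noreth Station, 3 February 2025, is inside that window, so Noreth Station is at UTC+06:30.
16:30 UTC + 6h30m = 23:00 Noreth Station.

23:00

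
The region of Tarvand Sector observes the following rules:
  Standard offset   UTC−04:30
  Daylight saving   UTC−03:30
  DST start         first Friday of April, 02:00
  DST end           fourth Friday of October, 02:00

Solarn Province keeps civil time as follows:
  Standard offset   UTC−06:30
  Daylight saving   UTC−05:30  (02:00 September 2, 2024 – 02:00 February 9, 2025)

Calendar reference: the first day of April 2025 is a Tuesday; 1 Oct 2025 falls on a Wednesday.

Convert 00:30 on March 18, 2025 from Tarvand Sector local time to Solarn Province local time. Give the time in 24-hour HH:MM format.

1 April 2025 is a Tuesday, so the first Friday is April 4.
1 October 2025 is a Wednesday, so the first Friday is October 3 and the fourth is October 24.
Daylight saving runs 4 April – 24 October; March 18, 2025 is outside that window, so Tarvand Sector is on standard time at UTC−04:30.
00:30 Tarvand Sector + 4h30m = 05:00 UTC.
At the standard offset (UTC−06:30), 05:00 UTC − 6h30m = 22:30 Solarn Province standard time (rolling into the previous day, 17 March 2025).
The standard-time date in Solarn Province, March 17, 2025, does not fall between 2 September 2024 and 9 February 2025, so daylight saving is not in effect and Solarn Province is at UTC−06:30.
05:00 UTC − 6h30m = 22:30 Solarn Province (rolling into the previous day, 17 March 2025).

22:30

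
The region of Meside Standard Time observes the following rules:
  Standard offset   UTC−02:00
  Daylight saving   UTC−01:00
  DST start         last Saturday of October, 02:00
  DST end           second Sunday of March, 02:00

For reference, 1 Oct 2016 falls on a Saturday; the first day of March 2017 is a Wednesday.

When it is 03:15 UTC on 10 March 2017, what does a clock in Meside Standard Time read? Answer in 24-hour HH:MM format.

1 October 2016 is a Saturday, so Saturdays fall on 1, 8, 15, 22, 29; the last is October 29.
1 March 2017 is a Wednesday, so the first Sunday is March 5 and the second is March 12.
At the standard offset (UTC−02:00), 03:15 UTC − 2h = 01:15 Meside Standard Time standard time.
Daylight saving runs 29 October 2016 – 12 March 2017; the standard-time date in Meside Standard Time, 10 March 2017, is inside that window, so Meside Standard Time is at UTC−01:00.
03:15 UTC − 1h = 02:15 local.

02:15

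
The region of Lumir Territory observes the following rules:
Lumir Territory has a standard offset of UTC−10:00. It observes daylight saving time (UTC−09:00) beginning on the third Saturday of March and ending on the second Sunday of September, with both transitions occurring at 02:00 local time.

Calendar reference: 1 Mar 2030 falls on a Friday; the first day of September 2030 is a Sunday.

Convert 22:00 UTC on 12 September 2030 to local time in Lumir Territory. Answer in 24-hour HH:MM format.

12:00

1 March 2030 is a Friday, so the first Saturday is March 2 and the third is March 16.
1 September 2030 is a Sunday, so the first Sunday is September 1 and the second is September 8.
At the standard offset (UTC−10:00), 22:00 UTC − 10h = 12:00 Lumir Territory standard time.
Daylight saving runs 16 March – 8 September; the standard-time date in Lumir Territory, 12 September 2030, is outside that window, so Lumir Territory is on standard time at UTC−10:00.
22:00 UTC − 10h = 12:00 local.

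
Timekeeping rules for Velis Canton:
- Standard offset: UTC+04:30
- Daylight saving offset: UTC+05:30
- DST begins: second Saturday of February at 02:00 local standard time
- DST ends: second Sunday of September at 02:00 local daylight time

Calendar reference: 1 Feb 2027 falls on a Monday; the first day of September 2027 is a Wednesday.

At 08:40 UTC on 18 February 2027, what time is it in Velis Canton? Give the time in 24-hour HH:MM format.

14:10

1 February 2027 is a Monday, so the first Saturday is February 6 and the second is February 13.
1 September 2027 is a Wednesday, so the first Sunday is September 5 and the second is September 12.
At the standard offset (UTC+04:30), 08:40 UTC + 4h30m = 13:10 Velis Canton standard time.
Daylight saving runs 13 February – 12 September; the standard-time date in Velis Canton, 18 February 2027, is inside that window, so Velis Canton is at UTC+05:30.
08:40 UTC + 5h30m = 14:10 local.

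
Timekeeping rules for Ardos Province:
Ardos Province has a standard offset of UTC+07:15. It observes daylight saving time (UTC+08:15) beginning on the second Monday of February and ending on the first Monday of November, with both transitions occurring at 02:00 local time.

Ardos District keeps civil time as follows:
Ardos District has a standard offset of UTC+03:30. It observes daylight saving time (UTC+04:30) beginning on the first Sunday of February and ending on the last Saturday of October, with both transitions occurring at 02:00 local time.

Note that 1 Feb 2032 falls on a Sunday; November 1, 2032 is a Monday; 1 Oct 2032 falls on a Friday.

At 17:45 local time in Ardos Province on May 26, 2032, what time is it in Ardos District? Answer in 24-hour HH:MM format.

1 February 2032 is a Sunday, so the first Monday is February 2 and the second is February 9.
1 November 2032 is a Monday, so the first Monday is November 1.
May 26, 2032 lies within the daylight-saving period (9 February – 1 November), so Ardos Province is on daylight time, UTC+08:15.
17:45 Ardos Province − 8h15m = 09:30 UTC.
1 February 2032 is a Sunday, so the first Sunday is February 1.
1 October 2032 is a Friday, so Saturdays fall on 2, 9, 16, 23, 30; the last is October 30.
At the standard offset (UTC+03:30), 09:30 UTC + 3h30m = 13:00 Ardos District standard time.
Daylight saving runs 1 February – 30 October; the standard-time date in Ardos District, May 26, 2032, is inside that window, so Ardos District is at UTC+04:30.
09:30 UTC + 4h30m = 14:00 Ardos District.

14:00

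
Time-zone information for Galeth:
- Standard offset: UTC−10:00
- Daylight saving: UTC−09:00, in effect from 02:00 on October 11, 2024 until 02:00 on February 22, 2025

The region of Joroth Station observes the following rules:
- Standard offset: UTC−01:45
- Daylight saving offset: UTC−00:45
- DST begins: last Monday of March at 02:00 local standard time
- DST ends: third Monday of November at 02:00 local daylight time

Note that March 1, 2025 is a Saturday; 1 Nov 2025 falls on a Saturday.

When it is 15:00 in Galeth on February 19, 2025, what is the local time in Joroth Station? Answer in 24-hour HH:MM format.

Daylight saving runs 11 October 2024 – 22 February 2025; February 19, 2025 is inside that window, so Galeth is at UTC−09:00.
15:00 Galeth + 9h = 00:00 UTC (rolling into the next day, 20 February 2025).
1 March 2025 is a Saturday, so Mondays fall on 3, 10, 17, 24, 31; the last is March 31.
1 November 2025 is a Saturday, so the first Monday is November 3 and the third is November 17.
At the standard offset (UTC−01:45), 00:00 UTC − 1h45m = 22:15 Joroth Station standard time (rolling into the previous day, 19 February 2025).
The standard-time date in Joroth Station, February 19, 2025, is outside the daylight-saving period (31 March – 17 November), so Joroth Station is on standard time, UTC−01:45.
00:00 UTC − 1h45m = 22:15 Joroth Station (rolling into the previous day, 19 February 2025).

22:15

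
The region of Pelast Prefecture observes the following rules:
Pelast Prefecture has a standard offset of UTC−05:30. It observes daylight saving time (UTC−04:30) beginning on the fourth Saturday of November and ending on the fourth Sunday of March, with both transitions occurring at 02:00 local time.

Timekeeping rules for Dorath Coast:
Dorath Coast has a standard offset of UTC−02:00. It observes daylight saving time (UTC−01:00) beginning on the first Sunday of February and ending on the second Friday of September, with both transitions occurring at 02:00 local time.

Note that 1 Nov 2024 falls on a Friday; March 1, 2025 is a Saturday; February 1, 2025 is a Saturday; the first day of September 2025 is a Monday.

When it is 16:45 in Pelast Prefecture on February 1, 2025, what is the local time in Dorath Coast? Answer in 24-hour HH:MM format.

1 November 2024 is a Friday, so the first Saturday is November 2 and the fourth is November 23.
1 March 2025 is a Saturday, so the first Sunday is March 2 and the fourth is March 23.
February 1, 2025 falls between 23 November 2024 and 23 March 2025, so daylight saving is in effect and Pelast Prefecture is at UTC−04:30.
16:45 Pelast Prefecture + 4h30m = 21:15 UTC.
1 February 2025 is a Saturday, so the first Sunday is February 2.
1 September 2025 is a Monday, so the first Friday is September 5 and the second is September 12.
At the standard offset (UTC−02:00), 21:15 UTC − 2h = 19:15 Dorath Coast standard time.
The standard-time date in Dorath Coast, February 1, 2025, does not fall between 2 February and 12 September, so daylight saving is not in effect and Dorath Coast is at UTC−02:00.
21:15 UTC − 2h = 19:15 Dorath Coast.

19:15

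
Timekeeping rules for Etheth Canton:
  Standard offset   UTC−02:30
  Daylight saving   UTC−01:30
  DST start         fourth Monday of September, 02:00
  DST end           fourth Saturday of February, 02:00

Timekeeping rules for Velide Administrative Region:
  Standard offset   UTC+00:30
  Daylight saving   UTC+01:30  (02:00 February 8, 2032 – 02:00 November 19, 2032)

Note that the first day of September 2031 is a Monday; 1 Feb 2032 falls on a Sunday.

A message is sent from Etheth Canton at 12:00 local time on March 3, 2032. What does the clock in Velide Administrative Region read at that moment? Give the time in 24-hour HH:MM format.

16:00

1 September 2031 is a Monday, so the first Monday is September 1 and the fourth is September 22.
1 February 2032 is a Sunday, so the first Saturday is February 7 and the fourth is February 28.
Daylight saving runs 22 September 2031 – 28 February 2032; March 3, 2032 is outside that window, so Etheth Canton is on standard time at UTC−02:30.
12:00 Etheth Canton + 2h30m = 14:30 UTC.
At the standard offset (UTC+00:30), 14:30 UTC + 0h30m = 15:00 Velide Administrative Region standard time.
Daylight saving runs 8 February – 19 November; the standard-time date in Velide Administrative Region, March 3, 2032, is inside that window, so Velide Administrative Region is at UTC+01:30.
14:30 UTC + 1h30m = 16:00 Velide Administrative Region.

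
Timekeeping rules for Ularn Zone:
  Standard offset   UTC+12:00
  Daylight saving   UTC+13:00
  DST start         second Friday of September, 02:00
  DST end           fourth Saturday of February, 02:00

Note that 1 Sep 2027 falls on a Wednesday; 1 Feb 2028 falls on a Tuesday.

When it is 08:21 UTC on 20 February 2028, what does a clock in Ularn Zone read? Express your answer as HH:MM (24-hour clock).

1 September 2027 is a Wednesday, so the first Friday is September 3 and the second is September 10.
1 February 2028 is a Tuesday, so the first Saturday is February 5 and the fourth is February 26.
At the standard offset (UTC+12:00), 08:21 UTC + 12h = 20:21 Ularn Zone standard time.
The standard-time date in Ularn Zone, 20 February 2028, lies within the daylight-saving period (10 September 2027 – 26 February 2028), so Ularn Zone is on daylight time, UTC+13:00.
08:21 UTC + 13h = 21:21 local.

21:21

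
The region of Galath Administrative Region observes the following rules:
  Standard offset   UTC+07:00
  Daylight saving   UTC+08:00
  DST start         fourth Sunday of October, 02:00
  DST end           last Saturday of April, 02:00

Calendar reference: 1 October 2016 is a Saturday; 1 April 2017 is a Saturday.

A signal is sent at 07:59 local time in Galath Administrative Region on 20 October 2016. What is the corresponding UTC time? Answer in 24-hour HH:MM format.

1 October 2016 is a Saturday, so the first Sunday is October 2 and the fourth is October 23.
1 April 2017 is a Saturday, so Saturdays fall on 1, 8, 15, 22, 29; the last is April 29.
Daylight saving runs 23 October 2016 – 29 April 2017; 20 October 2016 is outside that window, so Galath Administrative Region is on standard time at UTC+07:00.
07:59 local − 7h = 00:59 UTC.

00:59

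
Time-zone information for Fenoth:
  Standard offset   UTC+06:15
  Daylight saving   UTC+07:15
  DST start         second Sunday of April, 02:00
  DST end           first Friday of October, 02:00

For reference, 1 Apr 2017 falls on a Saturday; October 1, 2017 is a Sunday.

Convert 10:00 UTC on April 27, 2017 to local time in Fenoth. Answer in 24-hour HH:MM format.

17:15

1 April 2017 is a Saturday, so the first Sunday is April 2 and the second is April 9.
1 October 2017 is a Sunday, so the first Friday is October 6.
At the standard offset (UTC+06:15), 10:00 UTC + 6h15m = 16:15 Fenoth standard time.
Daylight saving runs 9 April – 6 October; the standard-time date in Fenoth, April 27, 2017, is inside that window, so Fenoth is at UTC+07:15.
10:00 UTC + 7h15m = 17:15 local.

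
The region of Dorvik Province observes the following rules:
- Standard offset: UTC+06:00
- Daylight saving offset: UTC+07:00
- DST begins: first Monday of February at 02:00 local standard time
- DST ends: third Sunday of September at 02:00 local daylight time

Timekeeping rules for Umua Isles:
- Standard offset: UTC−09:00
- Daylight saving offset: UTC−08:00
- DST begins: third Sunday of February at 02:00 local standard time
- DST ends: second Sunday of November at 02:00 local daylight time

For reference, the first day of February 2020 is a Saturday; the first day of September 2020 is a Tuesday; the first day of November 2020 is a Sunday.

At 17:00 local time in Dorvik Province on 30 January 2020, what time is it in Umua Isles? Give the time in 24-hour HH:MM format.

1 February 2020 is a Saturday, so the first Monday is February 3.
1 September 2020 is a Tuesday, so the first Sunday is September 6 and the third is September 20.
30 January 2020 does not fall between 3 February and 20 September, so daylight saving is not in effect and Dorvik Province is at UTC+06:00.
17:00 Dorvik Province − 6h = 11:00 UTC.
1 February 2020 is a Saturday, so the first Sunday is February 2 and the third is February 16.
1 November 2020 is a Sunday, so the first Sunday is November 1 and the second is November 8.
At the standard offset (UTC−09:00), 11:00 UTC − 9h = 02:00 Umua Isles standard time.
Daylight saving runs 16 February – 8 November; the standard-time date in Umua Isles, 30 January 2020, is outside that window, so Umua Isles is on standard time at UTC−09:00.
11:00 UTC − 9h = 02:00 Umua Isles.

02:00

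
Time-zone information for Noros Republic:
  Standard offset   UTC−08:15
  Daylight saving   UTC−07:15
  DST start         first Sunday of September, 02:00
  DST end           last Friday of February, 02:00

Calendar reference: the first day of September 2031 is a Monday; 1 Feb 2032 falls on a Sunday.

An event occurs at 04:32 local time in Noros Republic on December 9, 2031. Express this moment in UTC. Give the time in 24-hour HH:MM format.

1 September 2031 is a Monday, so the first Sunday is September 7.
1 February 2032 is a Sunday, so Fridays fall on 6, 13, 20, 27; the last is February 27.
December 9, 2031 lies within the daylight-saving period (7 September 2031 – 27 February 2032), so Noros Republic is on daylight time, UTC−07:15.
04:32 local + 7h15m = 11:47 UTC.

11:47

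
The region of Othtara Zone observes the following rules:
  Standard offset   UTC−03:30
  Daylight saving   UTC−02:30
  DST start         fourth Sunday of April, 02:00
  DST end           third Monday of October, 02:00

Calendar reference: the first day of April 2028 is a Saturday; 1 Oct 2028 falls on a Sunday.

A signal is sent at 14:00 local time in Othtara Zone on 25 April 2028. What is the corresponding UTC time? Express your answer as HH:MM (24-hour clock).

16:30

1 April 2028 is a Saturday, so the first Sunday is April 2 and the fourth is April 23.
1 October 2028 is a Sunday, so the first Monday is October 2 and the third is October 16.
25 April 2028 falls between 23 April and 16 October, so daylight saving is in effect and Othtara Zone is at UTC−02:30.
14:00 local + 2h30m = 16:30 UTC.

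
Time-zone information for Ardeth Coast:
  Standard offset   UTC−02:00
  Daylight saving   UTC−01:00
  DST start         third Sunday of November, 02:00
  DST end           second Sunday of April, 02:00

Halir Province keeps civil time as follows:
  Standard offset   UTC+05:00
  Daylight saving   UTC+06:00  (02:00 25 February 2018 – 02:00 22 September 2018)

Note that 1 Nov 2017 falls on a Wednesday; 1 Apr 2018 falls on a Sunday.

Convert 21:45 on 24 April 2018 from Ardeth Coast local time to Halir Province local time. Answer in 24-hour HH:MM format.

05:45

1 November 2017 is a Wednesday, so the first Sunday is November 5 and the third is November 19.
1 April 2018 is a Sunday, so the first Sunday is April 1 and the second is April 8.
24 April 2018 is outside the daylight-saving period (19 November 2017 – 8 April 2018), so Ardeth Coast is on standard time, UTC−02:00.
21:45 Ardeth Coast + 2h = 23:45 UTC.
At the standard offset (UTC+05:00), 23:45 UTC + 5h = 04:45 Halir Province standard time (rolling into the next day, 25 April 2018).
Daylight saving runs 25 February – 22 September; the standard-time date in Halir Province, 25 April 2018, is inside that window, so Halir Province is at UTC+06:00.
23:45 UTC + 6h = 05:45 Halir Province (rolling into the next day, 25 April 2018).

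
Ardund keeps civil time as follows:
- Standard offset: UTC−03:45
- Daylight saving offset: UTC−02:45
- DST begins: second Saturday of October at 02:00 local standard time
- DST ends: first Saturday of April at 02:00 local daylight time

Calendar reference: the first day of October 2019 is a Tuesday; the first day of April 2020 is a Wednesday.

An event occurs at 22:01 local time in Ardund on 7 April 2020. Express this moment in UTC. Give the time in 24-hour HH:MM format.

01:46

1 October 2019 is a Tuesday, so the first Saturday is October 5 and the second is October 12.
1 April 2020 is a Wednesday, so the first Saturday is April 4.
Daylight saving runs 12 October 2019 – 4 April 2020; 7 April 2020 is outside that window, so Ardund is on standard time at UTC−03:45.
22:01 local + 3h45m = 01:46 UTC (rolling into the next day, 8 April 2020).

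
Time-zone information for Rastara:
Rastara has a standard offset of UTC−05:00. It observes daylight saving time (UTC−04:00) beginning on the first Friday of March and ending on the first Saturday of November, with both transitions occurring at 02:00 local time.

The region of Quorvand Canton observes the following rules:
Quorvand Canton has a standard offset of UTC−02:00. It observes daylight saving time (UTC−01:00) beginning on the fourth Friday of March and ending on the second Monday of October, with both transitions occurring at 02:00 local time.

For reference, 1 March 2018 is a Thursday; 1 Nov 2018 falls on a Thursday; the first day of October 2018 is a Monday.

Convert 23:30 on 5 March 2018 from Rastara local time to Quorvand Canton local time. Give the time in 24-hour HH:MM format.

01:30

1 March 2018 is a Thursday, so the first Friday is March 2.
1 November 2018 is a Thursday, so the first Saturday is November 3.
5 March 2018 falls between 2 March and 3 November, so daylight saving is in effect and Rastara is at UTC−04:00.
23:30 Rastara + 4h = 03:30 UTC (rolling into the next day, 6 March 2018).
1 March 2018 is a Thursday, so the first Friday is March 2 and the fourth is March 23.
1 October 2018 is a Monday, so the first Monday is October 1 and the second is October 8.
At the standard offset (UTC−02:00), 03:30 UTC − 2h = 01:30 Quorvand Canton standard time.
Daylight saving runs 23 March – 8 October; the standard-time date in Quorvand Canton, 6 March 2018, is outside that window, so Quorvand Canton is on standard time at UTC−02:00.
03:30 UTC − 2h = 01:30 Quorvand Canton.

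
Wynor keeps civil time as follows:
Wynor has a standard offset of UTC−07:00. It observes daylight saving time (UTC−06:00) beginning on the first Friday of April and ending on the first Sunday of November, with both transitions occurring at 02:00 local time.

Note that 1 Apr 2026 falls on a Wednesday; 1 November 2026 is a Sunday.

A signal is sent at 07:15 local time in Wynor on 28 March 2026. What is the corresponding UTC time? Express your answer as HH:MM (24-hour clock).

14:15

1 April 2026 is a Wednesday, so the first Friday is April 3.
1 November 2026 is a Sunday, so the first Sunday is November 1.
28 March 2026 is outside the daylight-saving period (3 April – 1 November), so Wynor is on standard time, UTC−07:00.
07:15 local + 7h = 14:15 UTC.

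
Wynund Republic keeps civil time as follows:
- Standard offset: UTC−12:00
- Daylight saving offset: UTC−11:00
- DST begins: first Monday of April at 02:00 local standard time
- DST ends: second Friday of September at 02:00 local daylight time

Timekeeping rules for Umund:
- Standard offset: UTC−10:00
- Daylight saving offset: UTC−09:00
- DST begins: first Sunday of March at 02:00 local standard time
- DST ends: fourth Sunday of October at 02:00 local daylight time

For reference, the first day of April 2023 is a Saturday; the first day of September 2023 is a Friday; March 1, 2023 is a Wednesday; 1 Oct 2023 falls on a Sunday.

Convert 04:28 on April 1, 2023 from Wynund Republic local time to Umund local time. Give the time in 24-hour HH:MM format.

07:28

1 April 2023 is a Saturday, so the first Monday is April 3.
1 September 2023 is a Friday, so the first Friday is September 1 and the second is September 8.
Daylight saving runs 3 April – 8 September; April 1, 2023 is outside that window, so Wynund Republic is on standard time at UTC−12:00.
04:28 Wynund Republic + 12h = 16:28 UTC.
1 March 2023 is a Wednesday, so the first Sunday is March 5.
1 October 2023 is a Sunday, so the first Sunday is October 1 and the fourth is October 22.
At the standard offset (UTC−10:00), 16:28 UTC − 10h = 06:28 Umund standard time.
The standard-time date in Umund, April 1, 2023, falls between 5 March and 22 October, so daylight saving is in effect and Umund is at UTC−09:00.
16:28 UTC − 9h = 07:28 Umund.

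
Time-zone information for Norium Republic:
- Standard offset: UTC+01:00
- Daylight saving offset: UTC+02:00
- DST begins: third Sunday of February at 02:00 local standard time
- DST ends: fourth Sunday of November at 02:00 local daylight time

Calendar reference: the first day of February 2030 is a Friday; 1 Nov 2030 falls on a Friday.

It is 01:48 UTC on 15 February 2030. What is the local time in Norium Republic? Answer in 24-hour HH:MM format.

02:48

1 February 2030 is a Friday, so the first Sunday is February 3 and the third is February 17.
1 November 2030 is a Friday, so the first Sunday is November 3 and the fourth is November 24.
At the standard offset (UTC+01:00), 01:48 UTC + 1h = 02:48 Norium Republic standard time.
The standard-time date in Norium Republic, 15 February 2030, is outside the daylight-saving period (17 February – 24 November), so Norium Republic is on standard time, UTC+01:00.
01:48 UTC + 1h = 02:48 local.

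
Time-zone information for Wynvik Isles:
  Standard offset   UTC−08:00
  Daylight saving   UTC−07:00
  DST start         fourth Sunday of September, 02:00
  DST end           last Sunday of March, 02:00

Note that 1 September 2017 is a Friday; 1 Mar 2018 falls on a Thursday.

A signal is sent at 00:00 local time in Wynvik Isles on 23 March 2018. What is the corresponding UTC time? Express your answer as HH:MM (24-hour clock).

07:00

1 September 2017 is a Friday, so the first Sunday is September 3 and the fourth is September 24.
1 March 2018 is a Thursday, so Sundays fall on 4, 11, 18, 25; the last is March 25.
23 March 2018 lies within the daylight-saving period (24 September 2017 – 25 March 2018), so Wynvik Isles is on daylight time, UTC−07:00.
00:00 local + 7h = 07:00 UTC.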